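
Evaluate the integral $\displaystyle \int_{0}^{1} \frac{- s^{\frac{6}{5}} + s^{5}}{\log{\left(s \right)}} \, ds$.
$\log{\left(\frac{30}{11} \right)}$

Introduce a parameter $a$ in the exponent: let $I(a) = \int_{0}^{1} \frac{- s^{\frac{6}{5}} + s^{a}}{\log{\left(s \right)}} \, ds$.

Since $\dfrac{\partial}{\partial a}\,s^{a} = s^{a} \ln s$, the $\ln s$ in the denominator cancels and
$$\frac{dI}{da} = \int_{0}^{1} s^{a} \, ds = \left[\frac{s^{a+1}}{a+1}\right]_0^1 = \frac{1}{a + 1}.$$

Integrating with respect to $a$ gives $I(a) = \log{\left(\frac{5 a}{11} + \frac{5}{11} \right)} + C$.

At $a = \frac{6}{5}$ the integrand is identically $0$, so $I(\frac{6}{5}) = 0$. The closed form gives $0$, hence $C = 0$.

Setting $a = 5$:
$$I = \log{\left(\frac{30}{11} \right)}.$$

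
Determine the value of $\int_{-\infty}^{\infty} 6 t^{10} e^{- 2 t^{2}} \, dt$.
$\frac{2835 \sqrt{2} \sqrt{\pi}}{1024}$

Consider the simpler parametrised integral
$$J(a) = \int_{-\infty}^{\infty} 6 e^{- a t^{2}} \, dt = \frac{6 \sqrt{\pi}}{\sqrt{a}}.$$

Differentiating under the integral sign brings down a factor of $(-t^2)$:
$$\frac{dJ}{da} = \int_{-\infty}^{\infty} - 6 t^{2} e^{- a t^{2}} \, dt = - \frac{3 \sqrt{\pi}}{a^{\frac{3}{2}}}.$$

Repeating $5$ times in total — each differentiation brings down another $(-t^2)$ — gives
$$\frac{d^{5}J}{da^{5}} = \int_{-\infty}^{\infty} - 6 t^{10} e^{- a t^{2}} \, dt = - \frac{2835 \sqrt{\pi}}{16 a^{\frac{11}{2}}},$$
and the integrand here is $(-1)^{5}$ times the target integrand, so $I = (-1)^{5}\,\frac{d^{5}J}{da^{5}} = \frac{2835 \sqrt{\pi}}{16 a^{\frac{11}{2}}}$.

Setting $a = 2$:
$$I = \frac{2835 \sqrt{2} \sqrt{\pi}}{1024}.$$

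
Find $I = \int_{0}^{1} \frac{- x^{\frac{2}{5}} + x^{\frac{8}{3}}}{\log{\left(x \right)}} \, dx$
$- \log{\left(21 \right)} + \log{\left(55 \right)}$

Replace the exponent $\frac{2}{5}$ by a parameter $a$: let $I(a) = \int_{0}^{1} \frac{x^{\frac{8}{3}} - x^{a}}{\log{\left(x \right)}} \, dx$.

Since $\dfrac{\partial}{\partial a}\,x^{a} = x^{a} \ln x$, the $\ln x$ in the denominator cancels and
$$\frac{dI}{da} = \int_{0}^{1} -1 x^{a} \, dx = -1 \left[\frac{x^{a+1}}{a+1}\right]_0^1 = - \frac{1}{a + 1}.$$

Integrating with respect to $a$ gives $I(a) = - \log{\left(\frac{3 a}{11} + \frac{3}{11} \right)} + C$.

At $a = \frac{8}{3}$ the integrand is identically $0$, so $I(\frac{8}{3}) = 0$. The closed form gives $0$, hence $C = 0$.

Setting $a = \frac{2}{5}$:
$$I = - \log{\left(21 \right)} + \log{\left(55 \right)}.$$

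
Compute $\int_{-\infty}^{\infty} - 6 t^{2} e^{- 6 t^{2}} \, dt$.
$- \frac{\sqrt{6} \sqrt{\pi}}{12}$

Begin with the known integral
$$J(a) = \int_{-\infty}^{\infty} - 6 e^{- a t^{2}} \, dt = - \frac{6 \sqrt{\pi}}{\sqrt{a}}.$$

Differentiating under the integral sign brings down a factor of $(-t^2)$:
$$\frac{dJ}{da} = \int_{-\infty}^{\infty} 6 t^{2} e^{- a t^{2}} \, dt = \frac{3 \sqrt{\pi}}{a^{\frac{3}{2}}}.$$

The integral on the left is $-I$, so $I = - \frac{3 \sqrt{\pi}}{a^{\frac{3}{2}}}$.

Setting $a = 6$:
$$I = - \frac{\sqrt{6} \sqrt{\pi}}{12}.$$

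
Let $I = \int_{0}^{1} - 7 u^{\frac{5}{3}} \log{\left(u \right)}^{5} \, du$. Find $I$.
$\frac{76545}{32768}$

Consider the simpler parametrised integral
$$J(a) = \int_{0}^{1} - 7 u^{a} \, du = - \frac{7}{a + 1}.$$

Differentiating under the integral sign brings down a factor of $\ln u$:
$$\frac{dJ}{da} = \int_{0}^{1} - 7 u^{a} \log{\left(u \right)} \, du = \frac{7}{\left(a + 1\right)^{2}}.$$

Repeating $5$ times in total — each differentiation brings down another $\ln u$ — gives
$$\frac{d^{5}J}{da^{5}} = \int_{0}^{1} - 7 u^{a} \log{\left(u \right)}^{5} \, du = \frac{840}{\left(a + 1\right)^{6}},$$
and the integrand here is exactly the target integrand, so $I = \frac{840}{\left(a + 1\right)^{6}}$.

Setting $a = \frac{5}{3}$:
$$I = \frac{76545}{32768}.$$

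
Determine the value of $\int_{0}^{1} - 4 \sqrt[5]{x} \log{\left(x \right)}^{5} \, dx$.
$\frac{78125}{486}$

Begin with the known integral
$$J(a) = \int_{0}^{1} - 4 x^{a} \, dx = - \frac{4}{a + 1}.$$

Differentiating under the integral sign brings down a factor of $\ln x$:
$$\frac{dJ}{da} = \int_{0}^{1} - 4 x^{a} \log{\left(x \right)} \, dx = \frac{4}{\left(a + 1\right)^{2}}.$$

Repeating $5$ times in total — each differentiation brings down another $\ln x$ — gives
$$\frac{d^{5}J}{da^{5}} = \int_{0}^{1} - 4 x^{a} \log{\left(x \right)}^{5} \, dx = \frac{480}{\left(a + 1\right)^{6}},$$
and the integrand here is exactly the target integrand, so $I = \frac{480}{\left(a + 1\right)^{6}}$.

Setting $a = \frac{1}{5}$:
$$I = \frac{78125}{486}.$$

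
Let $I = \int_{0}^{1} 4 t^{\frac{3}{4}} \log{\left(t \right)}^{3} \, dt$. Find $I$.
$- \frac{6144}{2401}$

Begin with the known integral
$$J(a) = \int_{0}^{1} 4 t^{a} \, dt = \frac{4}{a + 1}.$$

Differentiating under the integral sign brings down a factor of $\ln t$:
$$\frac{dJ}{da} = \int_{0}^{1} 4 t^{a} \log{\left(t \right)} \, dt = - \frac{4}{\left(a + 1\right)^{2}}.$$

Repeating $3$ times in total — each differentiation brings down another $\ln t$ — gives
$$\frac{d^{3}J}{da^{3}} = \int_{0}^{1} 4 t^{a} \log{\left(t \right)}^{3} \, dt = - \frac{24}{\left(a + 1\right)^{4}},$$
and the integrand here is exactly the target integrand, so $I = - \frac{24}{\left(a + 1\right)^{4}}$.

Setting $a = \frac{3}{4}$:
$$I = - \frac{6144}{2401}.$$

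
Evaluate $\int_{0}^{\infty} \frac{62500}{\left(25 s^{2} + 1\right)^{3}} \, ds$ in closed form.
$\frac{9375 \pi}{4}$

Recall the elementary integral
$$J(a) = \int_{0}^{\infty} \frac{4}{a^{2} + s^{2}} \, ds = \frac{2 \pi}{a}.$$

Differentiating under the integral sign with respect to $a$,
$$\frac{dJ}{da} = \int_{0}^{\infty} - \frac{8 a}{\left(a^{2} + s^{2}\right)^{2}} \, ds = - \frac{2 \pi}{a^{2}},$$
so $\int_{0}^{\infty} \frac{4}{\left(a^{2} + s^{2}\right)^{2}} \, ds = \frac{\pi}{a^{3}}$.

Repeating — each differentiation of $1/(s^2+a^2)^j$ produces $-2ja/(s^2+a^2)^{j+1}$ — and dividing through by $-2ja$ at each step yields, after $2$ differentiations in total,
$$\int_{0}^{\infty} \frac{4}{\left(a^{2} + s^{2}\right)^{3}} \, ds = \frac{3 \pi}{4 a^{5}}.$$

Setting $a = \frac{1}{5}$:
$$I = \frac{9375 \pi}{4}.$$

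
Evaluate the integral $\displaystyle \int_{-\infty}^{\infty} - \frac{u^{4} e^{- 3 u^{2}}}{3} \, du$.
$- \frac{\sqrt{3} \sqrt{\pi}}{108}$

Consider the simpler parametrised integral
$$J(a) = \int_{-\infty}^{\infty} - \frac{e^{- a u^{2}}}{3} \, du = - \frac{\sqrt{\pi}}{3 \sqrt{a}}.$$

Differentiating under the integral sign brings down a factor of $(-u^2)$:
$$\frac{dJ}{da} = \int_{-\infty}^{\infty} \frac{u^{2} e^{- a u^{2}}}{3} \, du = \frac{\sqrt{\pi}}{6 a^{\frac{3}{2}}}.$$

Repeating twice in total — each differentiation brings down another $(-u^2)$ — gives
$$\frac{d^{2}J}{da^{2}} = \int_{-\infty}^{\infty} - \frac{u^{4} e^{- a u^{2}}}{3} \, du = - \frac{\sqrt{\pi}}{4 a^{\frac{5}{2}}},$$
and the integrand here is exactly the target integrand, so $I = - \frac{\sqrt{\pi}}{4 a^{\frac{5}{2}}}$.

Setting $a = 3$:
$$I = - \frac{\sqrt{3} \sqrt{\pi}}{108}.$$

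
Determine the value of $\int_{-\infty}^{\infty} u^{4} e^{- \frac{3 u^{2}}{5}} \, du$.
$\frac{25 \sqrt{15} \sqrt{\pi}}{36}$

Begin with the known integral
$$J(a) = \int_{-\infty}^{\infty} e^{- a u^{2}} \, du = \frac{\sqrt{\pi}}{\sqrt{a}}.$$

Differentiating under the integral sign brings down a factor of $(-u^2)$:
$$\frac{dJ}{da} = \int_{-\infty}^{\infty} - u^{2} e^{- a u^{2}} \, du = - \frac{\sqrt{\pi}}{2 a^{\frac{3}{2}}}.$$

Repeating twice in total — each differentiation brings down another $(-u^2)$ — gives
$$\frac{d^{2}J}{da^{2}} = \int_{-\infty}^{\infty} u^{4} e^{- a u^{2}} \, du = \frac{3 \sqrt{\pi}}{4 a^{\frac{5}{2}}},$$
and the integrand here is exactly the target integrand, so $I = \frac{3 \sqrt{\pi}}{4 a^{\frac{5}{2}}}$.

Setting $a = \frac{3}{5}$:
$$I = \frac{25 \sqrt{15} \sqrt{\pi}}{36}.$$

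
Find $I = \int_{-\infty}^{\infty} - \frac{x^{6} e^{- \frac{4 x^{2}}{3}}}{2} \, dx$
$- \frac{405 \sqrt{3} \sqrt{\pi}}{2048}$

Start from the elementary integral
$$J(a) = \int_{-\infty}^{\infty} - \frac{e^{- a x^{2}}}{2} \, dx = - \frac{\sqrt{\pi}}{2 \sqrt{a}}.$$

Differentiating under the integral sign brings down a factor of $(-x^2)$:
$$\frac{dJ}{da} = \int_{-\infty}^{\infty} \frac{x^{2} e^{- a x^{2}}}{2} \, dx = \frac{\sqrt{\pi}}{4 a^{\frac{3}{2}}}.$$

Repeating $3$ times in total — each differentiation brings down another $(-x^2)$ — gives
$$\frac{d^{3}J}{da^{3}} = \int_{-\infty}^{\infty} \frac{x^{6} e^{- a x^{2}}}{2} \, dx = \frac{15 \sqrt{\pi}}{16 a^{\frac{7}{2}}},$$
and the integrand here is $(-1)^{3}$ times the target integrand, so $I = (-1)^{3}\,\frac{d^{3}J}{da^{3}} = - \frac{15 \sqrt{\pi}}{16 a^{\frac{7}{2}}}$.

Setting $a = \frac{4}{3}$:
$$I = - \frac{405 \sqrt{3} \sqrt{\pi}}{2048}.$$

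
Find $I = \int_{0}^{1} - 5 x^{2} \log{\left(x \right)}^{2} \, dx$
$- \frac{10}{27}$

Start from the elementary integral
$$J(a) = \int_{0}^{1} - 5 x^{a} \, dx = - \frac{5}{a + 1}.$$

Differentiating under the integral sign brings down a factor of $\ln x$:
$$\frac{dJ}{da} = \int_{0}^{1} - 5 x^{a} \log{\left(x \right)} \, dx = \frac{5}{\left(a + 1\right)^{2}}.$$

Repeating twice in total — each differentiation brings down another $\ln x$ — gives
$$\frac{d^{2}J}{da^{2}} = \int_{0}^{1} - 5 x^{a} \log{\left(x \right)}^{2} \, dx = - \frac{10}{\left(a + 1\right)^{3}},$$
and the integrand here is exactly the target integrand, so $I = - \frac{10}{\left(a + 1\right)^{3}}$.

Setting $a = 2$:
$$I = - \frac{10}{27}.$$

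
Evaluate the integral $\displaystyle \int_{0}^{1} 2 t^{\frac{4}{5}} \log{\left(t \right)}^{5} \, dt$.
$- \frac{1250000}{177147}$

Start from the elementary integral
$$J(a) = \int_{0}^{1} 2 t^{a} \, dt = \frac{2}{a + 1}.$$

Differentiating under the integral sign brings down a factor of $\ln t$:
$$\frac{dJ}{da} = \int_{0}^{1} 2 t^{a} \log{\left(t \right)} \, dt = - \frac{2}{\left(a + 1\right)^{2}}.$$

Repeating $5$ times in total — each differentiation brings down another $\ln t$ — gives
$$\frac{d^{5}J}{da^{5}} = \int_{0}^{1} 2 t^{a} \log{\left(t \right)}^{5} \, dt = - \frac{240}{\left(a + 1\right)^{6}},$$
and the integrand here is exactly the target integrand, so $I = - \frac{240}{\left(a + 1\right)^{6}}$.

Setting $a = \frac{4}{5}$:
$$I = - \frac{1250000}{177147}.$$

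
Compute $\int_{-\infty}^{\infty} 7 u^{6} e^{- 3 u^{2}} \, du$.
$\frac{35 \sqrt{3} \sqrt{\pi}}{216}$

Start from the elementary integral
$$J(a) = \int_{-\infty}^{\infty} 7 e^{- a u^{2}} \, du = \frac{7 \sqrt{\pi}}{\sqrt{a}}.$$

Differentiating under the integral sign brings down a factor of $(-u^2)$:
$$\frac{dJ}{da} = \int_{-\infty}^{\infty} - 7 u^{2} e^{- a u^{2}} \, du = - \frac{7 \sqrt{\pi}}{2 a^{\frac{3}{2}}}.$$

Repeating $3$ times in total — each differentiation brings down another $(-u^2)$ — gives
$$\frac{d^{3}J}{da^{3}} = \int_{-\infty}^{\infty} - 7 u^{6} e^{- a u^{2}} \, du = - \frac{105 \sqrt{\pi}}{8 a^{\frac{7}{2}}},$$
and the integrand here is $(-1)^{3}$ times the target integrand, so $I = (-1)^{3}\,\frac{d^{3}J}{da^{3}} = \frac{105 \sqrt{\pi}}{8 a^{\frac{7}{2}}}$.

Setting $a = 3$:
$$I = \frac{35 \sqrt{3} \sqrt{\pi}}{216}.$$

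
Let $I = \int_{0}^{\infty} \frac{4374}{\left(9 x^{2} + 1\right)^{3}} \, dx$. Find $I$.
$\frac{2187 \pi}{8}$

Begin with the known result
$$J(a) = \int_{0}^{\infty} \frac{6}{a^{2} + x^{2}} \, dx = \frac{3 \pi}{a}.$$

Differentiating under the integral sign with respect to $a$,
$$\frac{dJ}{da} = \int_{0}^{\infty} - \frac{12 a}{\left(a^{2} + x^{2}\right)^{2}} \, dx = - \frac{3 \pi}{a^{2}},$$
so $\int_{0}^{\infty} \frac{6}{\left(a^{2} + x^{2}\right)^{2}} \, dx = \frac{3 \pi}{2 a^{3}}$.

Repeating — each differentiation of $1/(x^2+a^2)^j$ produces $-2ja/(x^2+a^2)^{j+1}$ — and dividing through by $-2ja$ at each step yields, after $2$ differentiations in total,
$$\int_{0}^{\infty} \frac{6}{\left(a^{2} + x^{2}\right)^{3}} \, dx = \frac{9 \pi}{8 a^{5}}.$$

Setting $a = \frac{1}{3}$:
$$I = \frac{2187 \pi}{8}.$$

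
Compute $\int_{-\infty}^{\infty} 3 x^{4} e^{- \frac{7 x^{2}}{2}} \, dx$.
$\frac{9 \sqrt{14} \sqrt{\pi}}{343}$

Begin with the known integral
$$J(a) = \int_{-\infty}^{\infty} 3 e^{- a x^{2}} \, dx = \frac{3 \sqrt{\pi}}{\sqrt{a}}.$$

Differentiating under the integral sign brings down a factor of $(-x^2)$:
$$\frac{dJ}{da} = \int_{-\infty}^{\infty} - 3 x^{2} e^{- a x^{2}} \, dx = - \frac{3 \sqrt{\pi}}{2 a^{\frac{3}{2}}}.$$

Repeating twice in total — each differentiation brings down another $(-x^2)$ — gives
$$\frac{d^{2}J}{da^{2}} = \int_{-\infty}^{\infty} 3 x^{4} e^{- a x^{2}} \, dx = \frac{9 \sqrt{\pi}}{4 a^{\frac{5}{2}}},$$
and the integrand here is exactly the target integrand, so $I = \frac{9 \sqrt{\pi}}{4 a^{\frac{5}{2}}}$.

Setting $a = \frac{7}{2}$:
$$I = \frac{9 \sqrt{14} \sqrt{\pi}}{343}.$$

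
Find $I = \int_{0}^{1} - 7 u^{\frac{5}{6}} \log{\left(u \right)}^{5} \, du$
$\frac{39191040}{1771561}$

Begin with the known integral
$$J(a) = \int_{0}^{1} - 7 u^{a} \, du = - \frac{7}{a + 1}.$$

Differentiating under the integral sign brings down a factor of $\ln u$:
$$\frac{dJ}{da} = \int_{0}^{1} - 7 u^{a} \log{\left(u \right)} \, du = \frac{7}{\left(a + 1\right)^{2}}.$$

Repeating $5$ times in total — each differentiation brings down another $\ln u$ — gives
$$\frac{d^{5}J}{da^{5}} = \int_{0}^{1} - 7 u^{a} \log{\left(u \right)}^{5} \, du = \frac{840}{\left(a + 1\right)^{6}},$$
and the integrand here is exactly the target integrand, so $I = \frac{840}{\left(a + 1\right)^{6}}$.

Setting $a = \frac{5}{6}$:
$$I = \frac{39191040}{1771561}.$$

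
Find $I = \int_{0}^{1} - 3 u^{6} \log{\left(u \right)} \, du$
$\frac{3}{49}$

Start from the elementary integral
$$J(a) = \int_{0}^{1} - 3 u^{a} \, du = - \frac{3}{a + 1}.$$

Differentiating under the integral sign brings down a factor of $\ln u$:
$$\frac{dJ}{da} = \int_{0}^{1} - 3 u^{a} \log{\left(u \right)} \, du = \frac{3}{\left(a + 1\right)^{2}}.$$

The integral on the left is $I$, so $I = \frac{3}{\left(a + 1\right)^{2}}$.

Setting $a = 6$:
$$I = \frac{3}{49}.$$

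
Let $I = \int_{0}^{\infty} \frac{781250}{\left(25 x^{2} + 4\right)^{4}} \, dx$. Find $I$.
$\frac{390625 \pi}{2048}$

Recall the elementary integral
$$J(a) = \int_{0}^{\infty} \frac{2}{a^{2} + x^{2}} \, dx = \frac{\pi}{a}.$$

Differentiating under the integral sign with respect to $a$,
$$\frac{dJ}{da} = \int_{0}^{\infty} - \frac{4 a}{\left(a^{2} + x^{2}\right)^{2}} \, dx = - \frac{\pi}{a^{2}},$$
so $\int_{0}^{\infty} \frac{2}{\left(a^{2} + x^{2}\right)^{2}} \, dx = \frac{\pi}{2 a^{3}}$.

Repeating — each differentiation of $1/(x^2+a^2)^j$ produces $-2ja/(x^2+a^2)^{j+1}$ — and dividing through by $-2ja$ at each step yields, after $3$ differentiations in total,
$$\int_{0}^{\infty} \frac{2}{\left(a^{2} + x^{2}\right)^{4}} \, dx = \frac{5 \pi}{16 a^{7}}.$$

Setting $a = \frac{2}{5}$:
$$I = \frac{390625 \pi}{2048}.$$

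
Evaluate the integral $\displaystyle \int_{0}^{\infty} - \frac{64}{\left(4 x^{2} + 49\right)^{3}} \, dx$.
$- \frac{6 \pi}{16807}$

Recall the elementary integral
$$J(a) = \int_{0}^{\infty} - \frac{1}{a^{2} + x^{2}} \, dx = - \frac{\pi}{2 a}.$$

Differentiating under the integral sign with respect to $a$,
$$\frac{dJ}{da} = \int_{0}^{\infty} \frac{2 a}{\left(a^{2} + x^{2}\right)^{2}} \, dx = \frac{\pi}{2 a^{2}},$$
so $\int_{0}^{\infty} - \frac{1}{\left(a^{2} + x^{2}\right)^{2}} \, dx = - \frac{\pi}{4 a^{3}}$.

Repeating — each differentiation of $1/(x^2+a^2)^j$ produces $-2ja/(x^2+a^2)^{j+1}$ — and dividing through by $-2ja$ at each step yields, after $2$ differentiations in total,
$$\int_{0}^{\infty} - \frac{1}{\left(a^{2} + x^{2}\right)^{3}} \, dx = - \frac{3 \pi}{16 a^{5}}.$$

Setting $a = \frac{7}{2}$:
$$I = - \frac{6 \pi}{16807}.$$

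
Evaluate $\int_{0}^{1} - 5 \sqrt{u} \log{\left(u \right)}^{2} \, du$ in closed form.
$- \frac{80}{27}$

Consider the simpler parametrised integral
$$J(a) = \int_{0}^{1} - 5 u^{a} \, du = - \frac{5}{a + 1}.$$

Differentiating under the integral sign brings down a factor of $\ln u$:
$$\frac{dJ}{da} = \int_{0}^{1} - 5 u^{a} \log{\left(u \right)} \, du = \frac{5}{\left(a + 1\right)^{2}}.$$

Repeating twice in total — each differentiation brings down another $\ln u$ — gives
$$\frac{d^{2}J}{da^{2}} = \int_{0}^{1} - 5 u^{a} \log{\left(u \right)}^{2} \, du = - \frac{10}{\left(a + 1\right)^{3}},$$
and the integrand here is exactly the target integrand, so $I = - \frac{10}{\left(a + 1\right)^{3}}$.

Setting $a = \frac{1}{2}$:
$$I = - \frac{80}{27}.$$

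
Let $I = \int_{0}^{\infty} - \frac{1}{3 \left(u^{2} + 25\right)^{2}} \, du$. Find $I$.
$- \frac{\pi}{1500}$

Start from the standard arctangent integral
$$J(a) = \int_{0}^{\infty} - \frac{1}{3 \left(a^{2} + u^{2}\right)} \, du = - \frac{\pi}{6 a}.$$

Differentiating under the integral sign with respect to $a$,
$$\frac{dJ}{da} = \int_{0}^{\infty} \frac{2 a}{3 \left(a^{2} + u^{2}\right)^{2}} \, du = \frac{\pi}{6 a^{2}},$$
so $\int_{0}^{\infty} - \frac{1}{3 \left(a^{2} + u^{2}\right)^{2}} \, du = - \frac{\pi}{12 a^{3}}$.

Setting $a = 5$:
$$I = - \frac{\pi}{1500}.$$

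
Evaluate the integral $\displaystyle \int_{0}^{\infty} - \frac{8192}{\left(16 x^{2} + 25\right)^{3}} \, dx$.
$- \frac{384 \pi}{3125}$

Recall the elementary integral
$$J(a) = \int_{0}^{\infty} - \frac{2}{a^{2} + x^{2}} \, dx = - \frac{\pi}{a}.$$

Differentiating under the integral sign with respect to $a$,
$$\frac{dJ}{da} = \int_{0}^{\infty} \frac{4 a}{\left(a^{2} + x^{2}\right)^{2}} \, dx = \frac{\pi}{a^{2}},$$
so $\int_{0}^{\infty} - \frac{2}{\left(a^{2} + x^{2}\right)^{2}} \, dx = - \frac{\pi}{2 a^{3}}$.

Repeating — each differentiation of $1/(x^2+a^2)^j$ produces $-2ja/(x^2+a^2)^{j+1}$ — and dividing through by $-2ja$ at each step yields, after $2$ differentiations in total,
$$\int_{0}^{\infty} - \frac{2}{\left(a^{2} + x^{2}\right)^{3}} \, dx = - \frac{3 \pi}{8 a^{5}}.$$

Setting $a = \frac{5}{4}$:
$$I = - \frac{384 \pi}{3125}.$$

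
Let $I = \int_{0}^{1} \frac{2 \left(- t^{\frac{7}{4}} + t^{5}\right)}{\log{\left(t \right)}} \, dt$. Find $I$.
$\log{\left(\frac{576}{121} \right)}$

Consider the one-parameter family: let $I(a) = \int_{0}^{1} \frac{2 \left(- t^{\frac{7}{4}} + t^{a}\right)}{\log{\left(t \right)}} \, dt$.

Since $\dfrac{\partial}{\partial a}\,t^{a} = t^{a} \ln t$, the $\ln t$ in the denominator cancels and
$$\frac{dI}{da} = \int_{0}^{1} 2 t^{a} \, dt = 2 \left[\frac{t^{a+1}}{a+1}\right]_0^1 = \frac{2}{a + 1}.$$

Integrating with respect to $a$ gives $I(a) = \log{\left(\frac{16 \left(a + 1\right)^{2}}{121} \right)} + C$.

At $a = \frac{7}{4}$ the integrand is identically $0$, so $I(\frac{7}{4}) = 0$. The closed form gives $0$, hence $C = 0$.

Setting $a = 5$:
$$I = \log{\left(\frac{576}{121} \right)}.$$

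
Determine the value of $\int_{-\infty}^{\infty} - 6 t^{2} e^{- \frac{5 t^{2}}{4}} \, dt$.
$- \frac{24 \sqrt{5} \sqrt{\pi}}{25}$

Start from the elementary integral
$$J(a) = \int_{-\infty}^{\infty} - 6 e^{- a t^{2}} \, dt = - \frac{6 \sqrt{\pi}}{\sqrt{a}}.$$

Differentiating under the integral sign brings down a factor of $(-t^2)$:
$$\frac{dJ}{da} = \int_{-\infty}^{\infty} 6 t^{2} e^{- a t^{2}} \, dt = \frac{3 \sqrt{\pi}}{a^{\frac{3}{2}}}.$$

The integral on the left is $-I$, so $I = - \frac{3 \sqrt{\pi}}{a^{\frac{3}{2}}}$.

Setting $a = \frac{5}{4}$:
$$I = - \frac{24 \sqrt{5} \sqrt{\pi}}{25}.$$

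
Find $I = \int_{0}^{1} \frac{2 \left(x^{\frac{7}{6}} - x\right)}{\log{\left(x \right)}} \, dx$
$\log{\left(\frac{169}{144} \right)}$

Introduce a parameter $a$ in the exponent: let $I(a) = \int_{0}^{1} \frac{2 \left(- x + x^{a}\right)}{\log{\left(x \right)}} \, dx$.

Since $\dfrac{\partial}{\partial a}\,x^{a} = x^{a} \ln x$, the $\ln x$ in the denominator cancels and
$$\frac{dI}{da} = \int_{0}^{1} 2 x^{a} \, dx = 2 \left[\frac{x^{a+1}}{a+1}\right]_0^1 = \frac{2}{a + 1}.$$

Integrating with respect to $a$ gives $I(a) = \log{\left(\frac{\left(a + 1\right)^{2}}{4} \right)} + C$.

At $a = 1$ the integrand is identically $0$, so $I(1) = 0$. The closed form gives $0$, hence $C = 0$.

Setting $a = \frac{7}{6}$:
$$I = \log{\left(\frac{169}{144} \right)}.$$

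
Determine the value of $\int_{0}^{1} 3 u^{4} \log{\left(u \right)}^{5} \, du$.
$- \frac{72}{3125}$

Consider the simpler parametrised integral
$$J(a) = \int_{0}^{1} 3 u^{a} \, du = \frac{3}{a + 1}.$$

Differentiating under the integral sign brings down a factor of $\ln u$:
$$\frac{dJ}{da} = \int_{0}^{1} 3 u^{a} \log{\left(u \right)} \, du = - \frac{3}{\left(a + 1\right)^{2}}.$$

Repeating $5$ times in total — each differentiation brings down another $\ln u$ — gives
$$\frac{d^{5}J}{da^{5}} = \int_{0}^{1} 3 u^{a} \log{\left(u \right)}^{5} \, du = - \frac{360}{\left(a + 1\right)^{6}},$$
and the integrand here is exactly the target integrand, so $I = - \frac{360}{\left(a + 1\right)^{6}}$.

Setting $a = 4$:
$$I = - \frac{72}{3125}.$$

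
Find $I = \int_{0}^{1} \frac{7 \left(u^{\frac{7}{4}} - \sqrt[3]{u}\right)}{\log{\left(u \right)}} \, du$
$\log{\left(\frac{42618442977}{268435456} \right)}$

Replace the exponent $\frac{7}{4}$ by a parameter $a$: let $I(a) = \int_{0}^{1} \frac{7 \left(- \sqrt[3]{u} + u^{a}\right)}{\log{\left(u \right)}} \, du$.

Since $\dfrac{\partial}{\partial a}\,u^{a} = u^{a} \ln u$, the $\ln u$ in the denominator cancels and
$$\frac{dI}{da} = \int_{0}^{1} 7 u^{a} \, du = 7 \left[\frac{u^{a+1}}{a+1}\right]_0^1 = \frac{7}{a + 1}.$$

Integrating with respect to $a$ gives $I(a) = \log{\left(\frac{2187 \left(a + 1\right)^{7}}{16384} \right)} + C$.

At $a = \frac{1}{3}$ the integrand is identically $0$, so $I(\frac{1}{3}) = 0$. The closed form gives $0$, hence $C = 0$.

Setting $a = \frac{7}{4}$:
$$I = \log{\left(\frac{42618442977}{268435456} \right)}.$$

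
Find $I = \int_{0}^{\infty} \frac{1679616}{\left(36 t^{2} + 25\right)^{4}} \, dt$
$\frac{8748 \pi}{15625}$

Begin with the known result
$$J(a) = \int_{0}^{\infty} \frac{1}{a^{2} + t^{2}} \, dt = \frac{\pi}{2 a}.$$

Differentiating under the integral sign with respect to $a$,
$$\frac{dJ}{da} = \int_{0}^{\infty} - \frac{2 a}{\left(a^{2} + t^{2}\right)^{2}} \, dt = - \frac{\pi}{2 a^{2}},$$
so $\int_{0}^{\infty} \frac{1}{\left(a^{2} + t^{2}\right)^{2}} \, dt = \frac{\pi}{4 a^{3}}$.

Repeating — each differentiation of $1/(t^2+a^2)^j$ produces $-2ja/(t^2+a^2)^{j+1}$ — and dividing through by $-2ja$ at each step yields, after $3$ differentiations in total,
$$\int_{0}^{\infty} \frac{1}{\left(a^{2} + t^{2}\right)^{4}} \, dt = \frac{5 \pi}{32 a^{7}}.$$

Setting $a = \frac{5}{6}$:
$$I = \frac{8748 \pi}{15625}.$$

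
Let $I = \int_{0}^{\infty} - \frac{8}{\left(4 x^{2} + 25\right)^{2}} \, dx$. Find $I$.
$- \frac{\pi}{125}$

Begin with the known result
$$J(a) = \int_{0}^{\infty} - \frac{1}{2 \left(a^{2} + x^{2}\right)} \, dx = - \frac{\pi}{4 a}.$$

Differentiating under the integral sign with respect to $a$,
$$\frac{dJ}{da} = \int_{0}^{\infty} \frac{a}{\left(a^{2} + x^{2}\right)^{2}} \, dx = \frac{\pi}{4 a^{2}},$$
so $\int_{0}^{\infty} - \frac{1}{2 \left(a^{2} + x^{2}\right)^{2}} \, dx = - \frac{\pi}{8 a^{3}}$.

Setting $a = \frac{5}{2}$:
$$I = - \frac{\pi}{125}.$$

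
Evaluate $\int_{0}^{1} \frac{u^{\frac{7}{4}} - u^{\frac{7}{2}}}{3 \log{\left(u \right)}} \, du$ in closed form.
$- \log{\left(6 \right)} + \frac{\log{\left(132 \right)}}{3}$

Replace the exponent $\frac{7}{4}$ by a parameter $a$: let $I(a) = \int_{0}^{1} \frac{- u^{\frac{7}{2}} + u^{a}}{3 \log{\left(u \right)}} \, du$.

Since $\dfrac{\partial}{\partial a}\,u^{a} = u^{a} \ln u$, the $\ln u$ in the denominator cancels and
$$\frac{dI}{da} = \int_{0}^{1} \frac{1}{3} u^{a} \, du = \frac{1}{3} \left[\frac{u^{a+1}}{a+1}\right]_0^1 = \frac{1}{3 \left(a + 1\right)}.$$

Integrating with respect to $a$ gives $I(a) = \log{\left(\frac{\sqrt[3]{6} \sqrt[3]{a + 1}}{3} \right)} + C$.

At $a = \frac{7}{2}$ the integrand is identically $0$, so $I(\frac{7}{2}) = 0$. The closed form gives $0$, hence $C = 0$.

Setting $a = \frac{7}{4}$:
$$I = - \log{\left(6 \right)} + \frac{\log{\left(132 \right)}}{3}.$$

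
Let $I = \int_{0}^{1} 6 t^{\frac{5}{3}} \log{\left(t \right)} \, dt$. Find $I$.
$- \frac{27}{32}$

Start from the elementary integral
$$J(a) = \int_{0}^{1} 6 t^{a} \, dt = \frac{6}{a + 1}.$$

Differentiating under the integral sign brings down a factor of $\ln t$:
$$\frac{dJ}{da} = \int_{0}^{1} 6 t^{a} \log{\left(t \right)} \, dt = - \frac{6}{\left(a + 1\right)^{2}}.$$

The integral on the left is $I$, so $I = - \frac{6}{\left(a + 1\right)^{2}}$.

Setting $a = \frac{5}{3}$:
$$I = - \frac{27}{32}.$$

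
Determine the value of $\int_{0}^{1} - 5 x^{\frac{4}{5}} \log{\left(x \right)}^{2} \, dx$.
$- \frac{1250}{729}$

Consider the simpler parametrised integral
$$J(a) = \int_{0}^{1} - 5 x^{a} \, dx = - \frac{5}{a + 1}.$$

Differentiating under the integral sign brings down a factor of $\ln x$:
$$\frac{dJ}{da} = \int_{0}^{1} - 5 x^{a} \log{\left(x \right)} \, dx = \frac{5}{\left(a + 1\right)^{2}}.$$

Repeating twice in total — each differentiation brings down another $\ln x$ — gives
$$\frac{d^{2}J}{da^{2}} = \int_{0}^{1} - 5 x^{a} \log{\left(x \right)}^{2} \, dx = - \frac{10}{\left(a + 1\right)^{3}},$$
and the integrand here is exactly the target integrand, so $I = - \frac{10}{\left(a + 1\right)^{3}}$.

Setting $a = \frac{4}{5}$:
$$I = - \frac{1250}{729}.$$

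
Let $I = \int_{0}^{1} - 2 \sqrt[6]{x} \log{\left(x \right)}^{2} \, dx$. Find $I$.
$- \frac{864}{343}$

Begin with the known integral
$$J(a) = \int_{0}^{1} - 2 x^{a} \, dx = - \frac{2}{a + 1}.$$

Differentiating under the integral sign brings down a factor of $\ln x$:
$$\frac{dJ}{da} = \int_{0}^{1} - 2 x^{a} \log{\left(x \right)} \, dx = \frac{2}{\left(a + 1\right)^{2}}.$$

Repeating twice in total — each differentiation brings down another $\ln x$ — gives
$$\frac{d^{2}J}{da^{2}} = \int_{0}^{1} - 2 x^{a} \log{\left(x \right)}^{2} \, dx = - \frac{4}{\left(a + 1\right)^{3}},$$
and the integrand here is exactly the target integrand, so $I = - \frac{4}{\left(a + 1\right)^{3}}$.

Setting $a = \frac{1}{6}$:
$$I = - \frac{864}{343}.$$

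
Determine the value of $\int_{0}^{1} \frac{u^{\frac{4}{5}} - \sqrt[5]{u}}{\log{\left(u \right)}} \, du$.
$- \log{\left(2 \right)} + \log{\left(3 \right)}$

Introduce a parameter $a$ in the exponent: let $I(a) = \int_{0}^{1} \frac{u^{\frac{4}{5}} - u^{a}}{\log{\left(u \right)}} \, du$.

Since $\dfrac{\partial}{\partial a}\,u^{a} = u^{a} \ln u$, the $\ln u$ in the denominator cancels and
$$\frac{dI}{da} = \int_{0}^{1} -1 u^{a} \, du = -1 \left[\frac{u^{a+1}}{a+1}\right]_0^1 = - \frac{1}{a + 1}.$$

Integrating with respect to $a$ gives $I(a) = - \log{\left(\frac{5 a}{9} + \frac{5}{9} \right)} + C$.

At $a = \frac{4}{5}$ the integrand is identically $0$, so $I(\frac{4}{5}) = 0$. The closed form gives $0$, hence $C = 0$.

Setting $a = \frac{1}{5}$:
$$I = - \log{\left(2 \right)} + \log{\left(3 \right)}.$$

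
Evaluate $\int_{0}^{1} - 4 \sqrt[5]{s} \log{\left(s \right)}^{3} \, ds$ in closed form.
$\frac{625}{54}$

Consider the simpler parametrised integral
$$J(a) = \int_{0}^{1} - 4 s^{a} \, ds = - \frac{4}{a + 1}.$$

Differentiating under the integral sign brings down a factor of $\ln s$:
$$\frac{dJ}{da} = \int_{0}^{1} - 4 s^{a} \log{\left(s \right)} \, ds = \frac{4}{\left(a + 1\right)^{2}}.$$

Repeating $3$ times in total — each differentiation brings down another $\ln s$ — gives
$$\frac{d^{3}J}{da^{3}} = \int_{0}^{1} - 4 s^{a} \log{\left(s \right)}^{3} \, ds = \frac{24}{\left(a + 1\right)^{4}},$$
and the integrand here is exactly the target integrand, so $I = \frac{24}{\left(a + 1\right)^{4}}$.

Setting $a = \frac{1}{5}$:
$$I = \frac{625}{54}.$$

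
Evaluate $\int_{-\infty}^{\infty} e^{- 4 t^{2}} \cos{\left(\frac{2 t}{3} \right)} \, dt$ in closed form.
$\frac{\sqrt{\pi}}{2 e^{\frac{1}{36}}}$

Define $I(b) = \int_{-\infty}^{\infty} e^{- 4 t^{2}} \cos{\left(b t \right)} \, dt$.

Differentiating under the integral sign,
$$I'(b) = \int_{-\infty}^{\infty} - t e^{- 4 t^{2}} \sin{\left(b t \right)} \, dt.$$

Integrate $\int_{-\infty}^{\infty} t \sin(b t)\, e^{- 4 t^{2}}\, dt$ by parts with $u = \sin(b t)$ and $dv = t\, e^{- 4 t^{2}}\, dt$, giving $v = - \frac{e^{- 4 t^{2}}}{8}$. The boundary term vanishes and
$$\int_{-\infty}^{\infty} t \sin(b t)\, e^{- 4 t^{2}}\, dt = \frac{b}{8} \int_{-\infty}^{\infty} \cos(b t)\, e^{- 4 t^{2}}\, dt,$$
so $I'(b) = - \frac{b}{8}\, I(b)$.

This is a separable first-order ODE; solving with the initial condition $I(0) = \int_{-\infty}^{\infty} e^{- 4 t^{2}}\,dt = \frac{\sqrt{\pi}}{2}$ gives
$$I(b) = \frac{\sqrt{\pi} e^{- \frac{b^{2}}{16}}}{2}.$$

Setting $b = \frac{2}{3}$:
$$I = \frac{\sqrt{\pi}}{2 e^{\frac{1}{36}}}.$$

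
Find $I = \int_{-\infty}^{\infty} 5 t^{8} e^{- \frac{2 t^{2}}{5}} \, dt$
$\frac{328125 \sqrt{10} \sqrt{\pi}}{512}$

Consider the simpler parametrised integral
$$J(a) = \int_{-\infty}^{\infty} 5 e^{- a t^{2}} \, dt = \frac{5 \sqrt{\pi}}{\sqrt{a}}.$$

Differentiating under the integral sign brings down a factor of $(-t^2)$:
$$\frac{dJ}{da} = \int_{-\infty}^{\infty} - 5 t^{2} e^{- a t^{2}} \, dt = - \frac{5 \sqrt{\pi}}{2 a^{\frac{3}{2}}}.$$

Repeating $4$ times in total — each differentiation brings down another $(-t^2)$ — gives
$$\frac{d^{4}J}{da^{4}} = \int_{-\infty}^{\infty} 5 t^{8} e^{- a t^{2}} \, dt = \frac{525 \sqrt{\pi}}{16 a^{\frac{9}{2}}},$$
and the integrand here is exactly the target integrand, so $I = \frac{525 \sqrt{\pi}}{16 a^{\frac{9}{2}}}$.

Setting $a = \frac{2}{5}$:
$$I = \frac{328125 \sqrt{10} \sqrt{\pi}}{512}.$$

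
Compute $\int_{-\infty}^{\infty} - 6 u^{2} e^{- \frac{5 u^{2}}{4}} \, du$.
$- \frac{24 \sqrt{5} \sqrt{\pi}}{25}$

Start from the elementary integral
$$J(a) = \int_{-\infty}^{\infty} - 6 e^{- a u^{2}} \, du = - \frac{6 \sqrt{\pi}}{\sqrt{a}}.$$

Differentiating under the integral sign brings down a factor of $(-u^2)$:
$$\frac{dJ}{da} = \int_{-\infty}^{\infty} 6 u^{2} e^{- a u^{2}} \, du = \frac{3 \sqrt{\pi}}{a^{\frac{3}{2}}}.$$

The integral on the left is $-I$, so $I = - \frac{3 \sqrt{\pi}}{a^{\frac{3}{2}}}$.

Setting $a = \frac{5}{4}$:
$$I = - \frac{24 \sqrt{5} \sqrt{\pi}}{25}.$$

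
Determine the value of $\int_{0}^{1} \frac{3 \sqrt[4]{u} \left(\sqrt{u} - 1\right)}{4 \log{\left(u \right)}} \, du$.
$- \frac{3 \log{\left(5 \right)}}{4} + \frac{3 \log{\left(7 \right)}}{4}$

Introduce a parameter $a$ in the exponent: let $I(a) = \int_{0}^{1} \frac{3 \left(u^{\frac{3}{4}} - u^{a}\right)}{4 \log{\left(u \right)}} \, du$.

Since $\dfrac{\partial}{\partial a}\,u^{a} = u^{a} \ln u$, the $\ln u$ in the denominator cancels and
$$\frac{dI}{da} = \int_{0}^{1} - \frac{3}{4} u^{a} \, du = - \frac{3}{4} \left[\frac{u^{a+1}}{a+1}\right]_0^1 = - \frac{3}{4 a + 4}.$$

Integrating with respect to $a$ gives $I(a) = - \frac{3 \log{\left(a + 1 \right)}}{4} - \frac{3 \log{\left(2 \right)}}{2} + \frac{3 \log{\left(7 \right)}}{4} + C$.

At $a = \frac{3}{4}$ the integrand is identically $0$, so $I(\frac{3}{4}) = 0$. The closed form gives $0$, hence $C = 0$.

Setting $a = \frac{1}{4}$:
$$I = - \frac{3 \log{\left(5 \right)}}{4} + \frac{3 \log{\left(7 \right)}}{4}.$$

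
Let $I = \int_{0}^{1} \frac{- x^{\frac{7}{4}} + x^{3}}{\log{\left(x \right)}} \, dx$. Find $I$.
$\log{\left(\frac{16}{11} \right)}$

Consider the one-parameter family: let $I(a) = \int_{0}^{1} \frac{- x^{\frac{7}{4}} + x^{a}}{\log{\left(x \right)}} \, dx$.

Since $\dfrac{\partial}{\partial a}\,x^{a} = x^{a} \ln x$, the $\ln x$ in the denominator cancels and
$$\frac{dI}{da} = \int_{0}^{1} x^{a} \, dx = \left[\frac{x^{a+1}}{a+1}\right]_0^1 = \frac{1}{a + 1}.$$

Integrating with respect to $a$ gives $I(a) = \log{\left(\frac{4 a}{11} + \frac{4}{11} \right)} + C$.

At $a = \frac{7}{4}$ the integrand is identically $0$, so $I(\frac{7}{4}) = 0$. The closed form gives $0$, hence $C = 0$.

Setting $a = 3$:
$$I = \log{\left(\frac{16}{11} \right)}.$$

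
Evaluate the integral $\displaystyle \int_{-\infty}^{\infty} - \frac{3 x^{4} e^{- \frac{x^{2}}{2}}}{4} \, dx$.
$- \frac{9 \sqrt{2} \sqrt{\pi}}{4}$

Consider the simpler parametrised integral
$$J(a) = \int_{-\infty}^{\infty} - \frac{3 e^{- a x^{2}}}{4} \, dx = - \frac{3 \sqrt{\pi}}{4 \sqrt{a}}.$$

Differentiating under the integral sign brings down a factor of $(-x^2)$:
$$\frac{dJ}{da} = \int_{-\infty}^{\infty} \frac{3 x^{2} e^{- a x^{2}}}{4} \, dx = \frac{3 \sqrt{\pi}}{8 a^{\frac{3}{2}}}.$$

Repeating twice in total — each differentiation brings down another $(-x^2)$ — gives
$$\frac{d^{2}J}{da^{2}} = \int_{-\infty}^{\infty} - \frac{3 x^{4} e^{- a x^{2}}}{4} \, dx = - \frac{9 \sqrt{\pi}}{16 a^{\frac{5}{2}}},$$
and the integrand here is exactly the target integrand, so $I = - \frac{9 \sqrt{\pi}}{16 a^{\frac{5}{2}}}$.

Setting $a = \frac{1}{2}$:
$$I = - \frac{9 \sqrt{2} \sqrt{\pi}}{4}.$$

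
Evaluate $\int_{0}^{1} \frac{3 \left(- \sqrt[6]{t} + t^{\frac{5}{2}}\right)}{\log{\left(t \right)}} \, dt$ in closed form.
$\log{\left(27 \right)}$

Introduce a parameter $a$ in the exponent: let $I(a) = \int_{0}^{1} \frac{3 \left(- \sqrt[6]{t} + t^{a}\right)}{\log{\left(t \right)}} \, dt$.

Since $\dfrac{\partial}{\partial a}\,t^{a} = t^{a} \ln t$, the $\ln t$ in the denominator cancels and
$$\frac{dI}{da} = \int_{0}^{1} 3 t^{a} \, dt = 3 \left[\frac{t^{a+1}}{a+1}\right]_0^1 = \frac{3}{a + 1}.$$

Integrating with respect to $a$ gives $I(a) = \log{\left(\frac{216 \left(a + 1\right)^{3}}{343} \right)} + C$.

At $a = \frac{1}{6}$ the integrand is identically $0$, so $I(\frac{1}{6}) = 0$. The closed form gives $0$, hence $C = 0$.

Setting $a = \frac{5}{2}$:
$$I = \log{\left(27 \right)}.$$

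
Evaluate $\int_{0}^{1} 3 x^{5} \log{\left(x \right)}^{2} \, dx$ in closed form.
$\frac{1}{36}$

Consider the simpler parametrised integral
$$J(a) = \int_{0}^{1} 3 x^{a} \, dx = \frac{3}{a + 1}.$$

Differentiating under the integral sign brings down a factor of $\ln x$:
$$\frac{dJ}{da} = \int_{0}^{1} 3 x^{a} \log{\left(x \right)} \, dx = - \frac{3}{\left(a + 1\right)^{2}}.$$

Repeating twice in total — each differentiation brings down another $\ln x$ — gives
$$\frac{d^{2}J}{da^{2}} = \int_{0}^{1} 3 x^{a} \log{\left(x \right)}^{2} \, dx = \frac{6}{\left(a + 1\right)^{3}},$$
and the integrand here is exactly the target integrand, so $I = \frac{6}{\left(a + 1\right)^{3}}$.

Setting $a = 5$:
$$I = \frac{1}{36}.$$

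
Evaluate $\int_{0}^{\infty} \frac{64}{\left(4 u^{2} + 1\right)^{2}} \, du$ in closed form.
$8 \pi$

Recall the elementary integral
$$J(a) = \int_{0}^{\infty} \frac{4}{a^{2} + u^{2}} \, du = \frac{2 \pi}{a}.$$

Differentiating under the integral sign with respect to $a$,
$$\frac{dJ}{da} = \int_{0}^{\infty} - \frac{8 a}{\left(a^{2} + u^{2}\right)^{2}} \, du = - \frac{2 \pi}{a^{2}},$$
so $\int_{0}^{\infty} \frac{4}{\left(a^{2} + u^{2}\right)^{2}} \, du = \frac{\pi}{a^{3}}$.

Setting $a = \frac{1}{2}$:
$$I = 8 \pi.$$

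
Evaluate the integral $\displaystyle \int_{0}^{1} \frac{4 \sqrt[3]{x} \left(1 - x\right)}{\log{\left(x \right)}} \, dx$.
$- \log{\left(\frac{2401}{256} \right)}$

Replace the exponent $\frac{4}{3}$ by a parameter $a$: let $I(a) = \int_{0}^{1} \frac{4 \left(\sqrt[3]{x} - x^{a}\right)}{\log{\left(x \right)}} \, dx$.

Since $\dfrac{\partial}{\partial a}\,x^{a} = x^{a} \ln x$, the $\ln x$ in the denominator cancels and
$$\frac{dI}{da} = \int_{0}^{1} -4 x^{a} \, dx = -4 \left[\frac{x^{a+1}}{a+1}\right]_0^1 = - \frac{4}{a + 1}.$$

Integrating with respect to $a$ gives $I(a) = - \log{\left(\frac{81 \left(a + 1\right)^{4}}{256} \right)} + C$.

At $a = \frac{1}{3}$ the integrand is identically $0$, so $I(\frac{1}{3}) = 0$. The closed form gives $0$, hence $C = 0$.

Setting $a = \frac{4}{3}$:
$$I = - \log{\left(\frac{2401}{256} \right)}.$$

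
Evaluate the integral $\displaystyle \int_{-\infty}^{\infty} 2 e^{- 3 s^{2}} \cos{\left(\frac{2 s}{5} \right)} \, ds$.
$\frac{2 \sqrt{3} \sqrt{\pi}}{3 e^{\frac{1}{75}}}$

Define $I(b) = \int_{-\infty}^{\infty} 2 e^{- 3 s^{2}} \cos{\left(b s \right)} \, ds$.

Differentiating under the integral sign,
$$I'(b) = \int_{-\infty}^{\infty} - 2 s e^{- 3 s^{2}} \sin{\left(b s \right)} \, ds.$$

Integrate $\int_{-\infty}^{\infty} s \sin(b s)\, e^{- 3 s^{2}}\, ds$ by parts with $u = \sin(b s)$ and $dv = s\, e^{- 3 s^{2}}\, ds$, giving $v = - \frac{e^{- 3 s^{2}}}{6}$. The boundary term vanishes and
$$\int_{-\infty}^{\infty} s \sin(b s)\, e^{- 3 s^{2}}\, ds = \frac{b}{6} \int_{-\infty}^{\infty} \cos(b s)\, e^{- 3 s^{2}}\, ds,$$
so $I'(b) = - \frac{b}{6}\, I(b)$.

This is a separable first-order ODE; solving with the initial condition $I(0) = \int_{-\infty}^{\infty} 2 e^{- 3 s^{2}}\,ds = \frac{2 \sqrt{3} \sqrt{\pi}}{3}$ gives
$$I(b) = \frac{2 \sqrt{3} \sqrt{\pi} e^{- \frac{b^{2}}{12}}}{3}.$$

Setting $b = \frac{2}{5}$:
$$I = \frac{2 \sqrt{3} \sqrt{\pi}}{3 e^{\frac{1}{75}}}.$$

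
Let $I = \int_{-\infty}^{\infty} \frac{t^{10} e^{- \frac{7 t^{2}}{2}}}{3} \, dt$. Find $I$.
$\frac{45 \sqrt{14} \sqrt{\pi}}{16807}$

Consider the simpler parametrised integral
$$J(a) = \int_{-\infty}^{\infty} \frac{e^{- a t^{2}}}{3} \, dt = \frac{\sqrt{\pi}}{3 \sqrt{a}}.$$

Differentiating under the integral sign brings down a factor of $(-t^2)$:
$$\frac{dJ}{da} = \int_{-\infty}^{\infty} - \frac{t^{2} e^{- a t^{2}}}{3} \, dt = - \frac{\sqrt{\pi}}{6 a^{\frac{3}{2}}}.$$

Repeating $5$ times in total — each differentiation brings down another $(-t^2)$ — gives
$$\frac{d^{5}J}{da^{5}} = \int_{-\infty}^{\infty} - \frac{t^{10} e^{- a t^{2}}}{3} \, dt = - \frac{315 \sqrt{\pi}}{32 a^{\frac{11}{2}}},$$
and the integrand here is $(-1)^{5}$ times the target integrand, so $I = (-1)^{5}\,\frac{d^{5}J}{da^{5}} = \frac{315 \sqrt{\pi}}{32 a^{\frac{11}{2}}}$.

Setting $a = \frac{7}{2}$:
$$I = \frac{45 \sqrt{14} \sqrt{\pi}}{16807}.$$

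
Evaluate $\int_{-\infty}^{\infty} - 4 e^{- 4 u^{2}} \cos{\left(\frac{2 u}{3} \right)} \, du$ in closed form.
$- \frac{2 \sqrt{\pi}}{e^{\frac{1}{36}}}$

Treat the cosine frequency as a parameter and define $I(b) = \int_{-\infty}^{\infty} - 4 e^{- 4 u^{2}} \cos{\left(b u \right)} \, du$.

Differentiating under the integral sign,
$$I'(b) = \int_{-\infty}^{\infty} 4 u e^{- 4 u^{2}} \sin{\left(b u \right)} \, du.$$

Integrate $\int_{-\infty}^{\infty} u \sin(b u)\, e^{- 4 u^{2}}\, du$ by parts with $w = \sin(b u)$ and $dv = u\, e^{- 4 u^{2}}\, du$, giving $v = - \frac{e^{- 4 u^{2}}}{8}$. The boundary term vanishes and
$$\int_{-\infty}^{\infty} u \sin(b u)\, e^{- 4 u^{2}}\, du = \frac{b}{8} \int_{-\infty}^{\infty} \cos(b u)\, e^{- 4 u^{2}}\, du,$$
so $I'(b) = - \frac{b}{8}\, I(b)$.

This is a separable first-order ODE; solving with the initial condition $I(0) = \int_{-\infty}^{\infty} - 4 e^{- 4 u^{2}}\,du = - 2 \sqrt{\pi}$ gives
$$I(b) = - 2 \sqrt{\pi} e^{- \frac{b^{2}}{16}}.$$

Setting $b = \frac{2}{3}$:
$$I = - \frac{2 \sqrt{\pi}}{e^{\frac{1}{36}}}.$$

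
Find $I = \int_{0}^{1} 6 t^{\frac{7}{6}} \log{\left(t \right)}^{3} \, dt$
$- \frac{46656}{28561}$

Start from the elementary integral
$$J(a) = \int_{0}^{1} 6 t^{a} \, dt = \frac{6}{a + 1}.$$

Differentiating under the integral sign brings down a factor of $\ln t$:
$$\frac{dJ}{da} = \int_{0}^{1} 6 t^{a} \log{\left(t \right)} \, dt = - \frac{6}{\left(a + 1\right)^{2}}.$$

Repeating $3$ times in total — each differentiation brings down another $\ln t$ — gives
$$\frac{d^{3}J}{da^{3}} = \int_{0}^{1} 6 t^{a} \log{\left(t \right)}^{3} \, dt = - \frac{36}{\left(a + 1\right)^{4}},$$
and the integrand here is exactly the target integrand, so $I = - \frac{36}{\left(a + 1\right)^{4}}$.

Setting $a = \frac{7}{6}$:
$$I = - \frac{46656}{28561}.$$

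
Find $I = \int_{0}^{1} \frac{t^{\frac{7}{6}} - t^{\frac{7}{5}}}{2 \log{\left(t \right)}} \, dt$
$- \log{\left(12 \right)} + \frac{\log{\left(130 \right)}}{2}$

Consider the one-parameter family: let $I(a) = \int_{0}^{1} \frac{- t^{\frac{7}{5}} + t^{a}}{2 \log{\left(t \right)}} \, dt$.

Since $\dfrac{\partial}{\partial a}\,t^{a} = t^{a} \ln t$, the $\ln t$ in the denominator cancels and
$$\frac{dI}{da} = \int_{0}^{1} \frac{1}{2} t^{a} \, dt = \frac{1}{2} \left[\frac{t^{a+1}}{a+1}\right]_0^1 = \frac{1}{2 \left(a + 1\right)}.$$

Integrating with respect to $a$ gives $I(a) = \log{\left(\frac{\sqrt{15} \sqrt{a + 1}}{6} \right)} + C$.

At $a = \frac{7}{5}$ the integrand is identically $0$, so $I(\frac{7}{5}) = 0$. The closed form gives $0$, hence $C = 0$.

Setting $a = \frac{7}{6}$:
$$I = - \log{\left(12 \right)} + \frac{\log{\left(130 \right)}}{2}.$$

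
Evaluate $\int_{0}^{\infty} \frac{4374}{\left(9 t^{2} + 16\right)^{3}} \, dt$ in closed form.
$\frac{2187 \pi}{8192}$

Recall the elementary integral
$$J(a) = \int_{0}^{\infty} \frac{6}{a^{2} + t^{2}} \, dt = \frac{3 \pi}{a}.$$

Differentiating under the integral sign with respect to $a$,
$$\frac{dJ}{da} = \int_{0}^{\infty} - \frac{12 a}{\left(a^{2} + t^{2}\right)^{2}} \, dt = - \frac{3 \pi}{a^{2}},$$
so $\int_{0}^{\infty} \frac{6}{\left(a^{2} + t^{2}\right)^{2}} \, dt = \frac{3 \pi}{2 a^{3}}$.

Repeating — each differentiation of $1/(t^2+a^2)^j$ produces $-2ja/(t^2+a^2)^{j+1}$ — and dividing through by $-2ja$ at each step yields, after $2$ differentiations in total,
$$\int_{0}^{\infty} \frac{6}{\left(a^{2} + t^{2}\right)^{3}} \, dt = \frac{9 \pi}{8 a^{5}}.$$

Setting $a = \frac{4}{3}$:
$$I = \frac{2187 \pi}{8192}.$$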